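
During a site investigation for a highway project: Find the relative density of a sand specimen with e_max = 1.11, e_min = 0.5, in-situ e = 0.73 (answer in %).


Using Dr = (e_max - e) / (e_max - e_min) * 100
e_max - e = 1.11 - 0.73 = 0.38
e_max - e_min = 1.11 - 0.5 = 0.61
Dr = 0.38 / 0.61 * 100
Dr = 62.3 %


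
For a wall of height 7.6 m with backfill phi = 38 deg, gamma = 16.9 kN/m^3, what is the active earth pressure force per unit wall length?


Compute active earth pressure coefficient:
Ka = tan^2(45 - phi/2) = tan^2(26.0) = 0.237883
Compute active force:
Pa = 0.5 * Ka * gamma * H^2
Pa = 0.5 * 0.237883 * 16.9 * 7.6^2
Pa = 116.1 kN/m


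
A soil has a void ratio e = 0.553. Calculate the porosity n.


Using the relation n = e / (1 + e)
n = 0.553 / (1 + 0.553)
n = 0.553 / 1.553
n = 0.3561


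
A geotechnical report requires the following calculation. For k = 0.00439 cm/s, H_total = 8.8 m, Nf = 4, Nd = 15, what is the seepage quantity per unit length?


Result: 0.000103 m^3/s per m

Derivation:
Convert k to m/s for unit consistency with H:
k = 0.00439 cm/s = 0.00439 / 100 m/s = 4.39e-05 m/s
Using q = k * H * Nf / Nd
Nf / Nd = 4 / 15 = 0.2667
q = 4.39e-05 * 8.8 * 0.2667
q = 0.000103 m^3/s per m


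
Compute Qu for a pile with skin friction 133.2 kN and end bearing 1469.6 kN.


Using Qu = Qf + Qb
Qu = 133.2 + 1469.6
Qu = 1602.8 kN


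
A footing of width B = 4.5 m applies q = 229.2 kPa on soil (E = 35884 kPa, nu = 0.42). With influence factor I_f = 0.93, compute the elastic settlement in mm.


Result: 22.015 mm

Derivation:
Using Se = q * B * (1 - nu^2) * I_f / E
1 - nu^2 = 1 - 0.42^2 = 0.8236
Se = 229.2 * 4.5 * 0.8236 * 0.93 / 35884
Se = 0.022015 m
Convert to mm: Se = 0.022015 * 1000 = 22.015 mm


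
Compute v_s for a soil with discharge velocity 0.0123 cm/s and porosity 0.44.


Result: 0.02795 cm/s

Derivation:
Using v_s = v_d / n
v_s = 0.0123 / 0.44
v_s = 0.02795 cm/s


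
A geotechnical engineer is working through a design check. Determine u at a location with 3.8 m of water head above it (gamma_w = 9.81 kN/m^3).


Using u = gamma_w * h_w
u = 9.81 * 3.8
u = 37.28 kPa


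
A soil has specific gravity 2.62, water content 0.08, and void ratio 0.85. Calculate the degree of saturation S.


Result: 0.2466

Derivation:
Using S = Gs * w / e
S = 2.62 * 0.08 / 0.85
S = 0.2466


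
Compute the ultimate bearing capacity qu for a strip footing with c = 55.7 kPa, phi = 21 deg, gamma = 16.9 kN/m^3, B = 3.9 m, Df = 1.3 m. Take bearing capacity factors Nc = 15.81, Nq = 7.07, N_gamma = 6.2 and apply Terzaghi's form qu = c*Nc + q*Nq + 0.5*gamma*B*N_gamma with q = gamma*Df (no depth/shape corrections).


Result: 1240.27 kPa

Derivation:
Compute qu = c*Nc + gamma*Df*Nq + 0.5*gamma*B*N_gamma
Term 1: 55.7 * 15.81 = 880.617
Term 2: 16.9 * 1.3 * 7.07 = 155.3279
Term 3: 0.5 * 16.9 * 3.9 * 6.2 = 204.321
qu = 880.617 + 155.3279 + 204.321
qu = 1240.27 kPa


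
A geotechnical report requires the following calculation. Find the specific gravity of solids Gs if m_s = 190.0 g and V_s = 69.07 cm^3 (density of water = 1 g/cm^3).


Using Gs = m_s / (V_s * rho_w)
Since rho_w = 1 g/cm^3:
Gs = 190.0 / 69.07
Gs = 2.751


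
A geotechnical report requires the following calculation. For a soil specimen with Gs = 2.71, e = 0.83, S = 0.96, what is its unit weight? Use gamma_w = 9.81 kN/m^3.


Using gamma = gamma_w * (Gs + S*e) / (1 + e)
Numerator: Gs + S*e = 2.71 + 0.96*0.83 = 3.5068
Denominator: 1 + e = 1 + 0.83 = 1.83
gamma = 9.81 * 3.5068 / 1.83
gamma = 18.799 kN/m^3


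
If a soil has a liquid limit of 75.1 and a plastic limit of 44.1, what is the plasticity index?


Using PI = LL - PL
PI = 75.1 - 44.1
PI = 31.0


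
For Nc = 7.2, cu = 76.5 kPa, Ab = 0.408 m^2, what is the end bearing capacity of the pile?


Result: 224.73 kN

Derivation:
Using Qb = Nc * cu * Ab
Qb = 7.2 * 76.5 * 0.408
Qb = 224.73 kN


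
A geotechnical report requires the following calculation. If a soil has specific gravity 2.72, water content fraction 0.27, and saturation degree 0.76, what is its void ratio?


Using the relation e = Gs * w / S
e = 2.72 * 0.27 / 0.76
e = 0.9663


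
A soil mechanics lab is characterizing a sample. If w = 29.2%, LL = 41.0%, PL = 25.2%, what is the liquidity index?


First compute the plasticity index:
PI = LL - PL = 41.0 - 25.2 = 15.8
Then compute the liquidity index:
LI = (w - PL) / PI
LI = (29.2 - 25.2) / 15.8
LI = 0.253


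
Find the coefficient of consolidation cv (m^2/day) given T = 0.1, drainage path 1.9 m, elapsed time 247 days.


Using cv = T * H_dr^2 / t
H_dr^2 = 1.9^2 = 3.61
cv = 0.1 * 3.61 / 247
cv = 0.00146 m^2/day


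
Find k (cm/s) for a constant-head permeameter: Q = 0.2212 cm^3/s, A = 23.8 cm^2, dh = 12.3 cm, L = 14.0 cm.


Compute hydraulic gradient:
i = dh / L = 12.3 / 14.0 = 0.878571
Then apply Darcy's law:
k = Q / (A * i)
k = 0.2212 / (23.8 * 0.878571)
k = 0.2212 / 20.91
k = 0.010579 cm/s


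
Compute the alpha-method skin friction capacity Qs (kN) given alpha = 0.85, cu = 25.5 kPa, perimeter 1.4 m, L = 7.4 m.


Using Qs = alpha * cu * perimeter * L
Qs = 0.85 * 25.5 * 1.4 * 7.4
Qs = 224.55 kN


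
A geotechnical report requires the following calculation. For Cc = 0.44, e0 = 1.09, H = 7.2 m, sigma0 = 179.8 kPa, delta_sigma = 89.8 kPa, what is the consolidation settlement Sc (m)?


Using Sc = Cc * H / (1 + e0) * log10((sigma0 + delta_sigma) / sigma0)
Stress ratio = (179.8 + 89.8) / 179.8 = 1.49944
log10(1.49944) = 0.17593
Cc * H / (1 + e0) = 0.44 * 7.2 / (1 + 1.09) = 1.51579
Sc = 1.51579 * 0.17593
Sc = 0.2667 m


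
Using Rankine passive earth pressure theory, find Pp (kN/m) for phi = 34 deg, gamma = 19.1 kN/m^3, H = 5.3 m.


Compute passive earth pressure coefficient:
Kp = tan^2(45 + phi/2) = tan^2(62.0) = 3.537132
Compute passive force:
Pp = 0.5 * Kp * gamma * H^2
Pp = 0.5 * 3.537132 * 19.1 * 5.3^2
Pp = 948.87 kN/m


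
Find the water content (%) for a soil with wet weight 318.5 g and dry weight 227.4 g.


Using w = (m_wet - m_dry) / m_dry * 100
m_wet - m_dry = 318.5 - 227.4 = 91.1 g
w = 91.1 / 227.4 * 100
w = 40.06 %


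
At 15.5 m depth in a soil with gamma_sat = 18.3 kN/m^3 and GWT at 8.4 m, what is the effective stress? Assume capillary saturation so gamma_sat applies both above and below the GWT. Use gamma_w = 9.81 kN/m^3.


Total stress = gamma_sat * depth
sigma = 18.3 * 15.5 = 283.65 kPa
Pore water pressure u = gamma_w * (depth - d_wt)
u = 9.81 * (15.5 - 8.4) = 69.651 kPa
Effective stress = sigma - u
sigma' = 283.65 - 69.651 = 214.0 kPa


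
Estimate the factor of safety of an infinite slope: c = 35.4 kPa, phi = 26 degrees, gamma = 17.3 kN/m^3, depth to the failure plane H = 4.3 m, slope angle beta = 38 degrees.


Using Fs = c / (gamma*H*sin(beta)*cos(beta)) + tan(phi)/tan(beta)
Cohesion contribution = 35.4 / (17.3*4.3*sin(38)*cos(38))
Cohesion contribution = 0.980877
Friction contribution = tan(26)/tan(38) = 0.624269
Fs = 0.980877 + 0.624269
Fs = 1.605


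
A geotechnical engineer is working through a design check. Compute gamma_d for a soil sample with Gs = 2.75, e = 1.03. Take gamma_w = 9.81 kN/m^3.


Using gamma_d = Gs * gamma_w / (1 + e)
gamma_d = 2.75 * 9.81 / (1 + 1.03)
gamma_d = 2.75 * 9.81 / 2.03
gamma_d = 13.289 kN/m^3


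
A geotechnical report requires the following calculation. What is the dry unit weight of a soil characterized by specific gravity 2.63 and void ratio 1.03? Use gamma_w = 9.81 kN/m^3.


Result: 12.71 kN/m^3

Derivation:
Using gamma_d = Gs * gamma_w / (1 + e)
gamma_d = 2.63 * 9.81 / (1 + 1.03)
gamma_d = 2.63 * 9.81 / 2.03
gamma_d = 12.71 kN/m^3


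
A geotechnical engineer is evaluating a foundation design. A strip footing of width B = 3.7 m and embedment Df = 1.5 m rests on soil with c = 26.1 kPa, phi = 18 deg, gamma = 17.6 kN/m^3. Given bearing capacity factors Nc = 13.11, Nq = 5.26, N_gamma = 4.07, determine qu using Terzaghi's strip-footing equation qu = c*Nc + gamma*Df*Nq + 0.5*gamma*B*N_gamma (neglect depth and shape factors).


Compute qu = c*Nc + gamma*Df*Nq + 0.5*gamma*B*N_gamma
Term 1: 26.1 * 13.11 = 342.171
Term 2: 17.6 * 1.5 * 5.26 = 138.864
Term 3: 0.5 * 17.6 * 3.7 * 4.07 = 132.5192
qu = 342.171 + 138.864 + 132.5192
qu = 613.55 kPa


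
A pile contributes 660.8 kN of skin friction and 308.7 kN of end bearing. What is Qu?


Result: 969.5 kN

Derivation:
Using Qu = Qf + Qb
Qu = 660.8 + 308.7
Qu = 969.5 kN


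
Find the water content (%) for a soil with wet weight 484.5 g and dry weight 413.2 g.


Using w = (m_wet - m_dry) / m_dry * 100
m_wet - m_dry = 484.5 - 413.2 = 71.3 g
w = 71.3 / 413.2 * 100
w = 17.26 %


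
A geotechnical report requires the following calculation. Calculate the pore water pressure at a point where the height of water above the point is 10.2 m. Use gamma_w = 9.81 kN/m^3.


Using u = gamma_w * h_w
u = 9.81 * 10.2
u = 100.06 kPa


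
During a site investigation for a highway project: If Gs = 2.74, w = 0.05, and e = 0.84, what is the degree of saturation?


Using S = Gs * w / e
S = 2.74 * 0.05 / 0.84
S = 0.1631


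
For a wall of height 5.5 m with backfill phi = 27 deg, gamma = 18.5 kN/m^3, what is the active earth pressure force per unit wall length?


Result: 105.08 kN/m

Derivation:
Compute active earth pressure coefficient:
Ka = tan^2(45 - phi/2) = tan^2(31.5) = 0.375525
Compute active force:
Pa = 0.5 * Ka * gamma * H^2
Pa = 0.5 * 0.375525 * 18.5 * 5.5^2
Pa = 105.08 kN/m


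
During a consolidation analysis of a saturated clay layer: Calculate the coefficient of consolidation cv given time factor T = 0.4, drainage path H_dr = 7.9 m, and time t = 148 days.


Using cv = T * H_dr^2 / t
H_dr^2 = 7.9^2 = 62.41
cv = 0.4 * 62.41 / 148
cv = 0.16868 m^2/day


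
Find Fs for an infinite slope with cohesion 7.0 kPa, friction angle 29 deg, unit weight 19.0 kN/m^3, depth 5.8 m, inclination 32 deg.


Using Fs = c / (gamma*H*sin(beta)*cos(beta)) + tan(phi)/tan(beta)
Cohesion contribution = 7.0 / (19.0*5.8*sin(32)*cos(32))
Cohesion contribution = 0.141347
Friction contribution = tan(29)/tan(32) = 0.88708
Fs = 0.141347 + 0.88708
Fs = 1.028


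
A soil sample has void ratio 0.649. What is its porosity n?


Result: 0.3936

Derivation:
Using the relation n = e / (1 + e)
n = 0.649 / (1 + 0.649)
n = 0.649 / 1.649
n = 0.3936


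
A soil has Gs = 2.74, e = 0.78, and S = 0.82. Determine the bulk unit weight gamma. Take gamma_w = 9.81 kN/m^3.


Result: 18.626 kN/m^3

Derivation:
Using gamma = gamma_w * (Gs + S*e) / (1 + e)
Numerator: Gs + S*e = 2.74 + 0.82*0.78 = 3.3796
Denominator: 1 + e = 1 + 0.78 = 1.78
gamma = 9.81 * 3.3796 / 1.78
gamma = 18.626 kN/m^3


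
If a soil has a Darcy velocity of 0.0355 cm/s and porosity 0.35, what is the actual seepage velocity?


Result: 0.10143 cm/s

Derivation:
Using v_s = v_d / n
v_s = 0.0355 / 0.35
v_s = 0.10143 cm/s


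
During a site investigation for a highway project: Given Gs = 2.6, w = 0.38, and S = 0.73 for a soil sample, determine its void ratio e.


Using the relation e = Gs * w / S
e = 2.6 * 0.38 / 0.73
e = 1.3534


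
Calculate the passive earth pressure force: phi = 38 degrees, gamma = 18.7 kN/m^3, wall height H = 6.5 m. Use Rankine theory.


Compute passive earth pressure coefficient:
Kp = tan^2(45 + phi/2) = tan^2(64.0) = 4.203746
Compute passive force:
Pp = 0.5 * Kp * gamma * H^2
Pp = 0.5 * 4.203746 * 18.7 * 6.5^2
Pp = 1660.64 kN/m


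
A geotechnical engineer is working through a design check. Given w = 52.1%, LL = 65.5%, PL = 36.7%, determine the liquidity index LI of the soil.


Result: 0.535

Derivation:
First compute the plasticity index:
PI = LL - PL = 65.5 - 36.7 = 28.8
Then compute the liquidity index:
LI = (w - PL) / PI
LI = (52.1 - 36.7) / 28.8
LI = 0.535


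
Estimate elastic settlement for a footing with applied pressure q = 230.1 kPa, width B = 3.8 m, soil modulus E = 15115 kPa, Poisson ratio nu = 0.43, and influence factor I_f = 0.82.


Using Se = q * B * (1 - nu^2) * I_f / E
1 - nu^2 = 1 - 0.43^2 = 0.8151
Se = 230.1 * 3.8 * 0.8151 * 0.82 / 15115
Se = 0.038665 m
Convert to mm: Se = 0.038665 * 1000 = 38.665 mm


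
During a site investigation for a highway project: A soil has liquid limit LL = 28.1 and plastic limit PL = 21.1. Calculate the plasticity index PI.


Using PI = LL - PL
PI = 28.1 - 21.1
PI = 7.0


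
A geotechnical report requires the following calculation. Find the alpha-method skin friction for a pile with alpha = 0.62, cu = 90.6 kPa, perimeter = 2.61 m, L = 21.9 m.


Result: 3210.74 kN

Derivation:
Using Qs = alpha * cu * perimeter * L
Qs = 0.62 * 90.6 * 2.61 * 21.9
Qs = 3210.74 kN


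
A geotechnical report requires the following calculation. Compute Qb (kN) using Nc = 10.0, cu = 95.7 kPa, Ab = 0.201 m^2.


Using Qb = Nc * cu * Ab
Qb = 10.0 * 95.7 * 0.201
Qb = 192.36 kN


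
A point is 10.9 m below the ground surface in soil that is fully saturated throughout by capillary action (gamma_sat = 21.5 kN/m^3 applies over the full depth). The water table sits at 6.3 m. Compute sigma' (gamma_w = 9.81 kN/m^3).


Total stress = gamma_sat * depth
sigma = 21.5 * 10.9 = 234.35 kPa
Pore water pressure u = gamma_w * (depth - d_wt)
u = 9.81 * (10.9 - 6.3) = 45.126 kPa
Effective stress = sigma - u
sigma' = 234.35 - 45.126 = 189.22 kPa


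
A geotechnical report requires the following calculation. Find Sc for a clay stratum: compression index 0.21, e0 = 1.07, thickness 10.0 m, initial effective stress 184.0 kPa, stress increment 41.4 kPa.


Result: 0.0894 m

Derivation:
Using Sc = Cc * H / (1 + e0) * log10((sigma0 + delta_sigma) / sigma0)
Stress ratio = (184.0 + 41.4) / 184.0 = 1.225
log10(1.225) = 0.0881361
Cc * H / (1 + e0) = 0.21 * 10.0 / (1 + 1.07) = 1.01449
Sc = 1.01449 * 0.0881361
Sc = 0.0894 m


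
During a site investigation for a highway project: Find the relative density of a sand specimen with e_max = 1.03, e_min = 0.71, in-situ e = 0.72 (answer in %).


Using Dr = (e_max - e) / (e_max - e_min) * 100
e_max - e = 1.03 - 0.72 = 0.31
e_max - e_min = 1.03 - 0.71 = 0.32
Dr = 0.31 / 0.32 * 100
Dr = 96.88 %


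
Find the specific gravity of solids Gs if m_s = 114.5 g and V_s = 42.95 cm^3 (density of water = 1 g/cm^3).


Using Gs = m_s / (V_s * rho_w)
Since rho_w = 1 g/cm^3:
Gs = 114.5 / 42.95
Gs = 2.666


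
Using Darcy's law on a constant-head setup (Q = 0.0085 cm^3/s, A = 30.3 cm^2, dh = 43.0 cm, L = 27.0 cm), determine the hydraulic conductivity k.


Result: 0.000176 cm/s

Derivation:
Compute hydraulic gradient:
i = dh / L = 43.0 / 27.0 = 1.59259
Then apply Darcy's law:
k = Q / (A * i)
k = 0.0085 / (30.3 * 1.59259)
k = 0.0085 / 48.2556
k = 0.000176 cm/s


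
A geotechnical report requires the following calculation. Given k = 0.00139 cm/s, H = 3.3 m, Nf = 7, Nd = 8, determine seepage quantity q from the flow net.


Convert k to m/s for unit consistency with H:
k = 0.00139 cm/s = 0.00139 / 100 m/s = 1.39e-05 m/s
Using q = k * H * Nf / Nd
Nf / Nd = 7 / 8 = 0.875
q = 1.39e-05 * 3.3 * 0.875
q = 4.014e-05 m^3/s per m


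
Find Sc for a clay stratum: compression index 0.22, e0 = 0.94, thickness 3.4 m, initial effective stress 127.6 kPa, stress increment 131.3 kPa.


Using Sc = Cc * H / (1 + e0) * log10((sigma0 + delta_sigma) / sigma0)
Stress ratio = (127.6 + 131.3) / 127.6 = 2.029
log10(2.029) = 0.307281
Cc * H / (1 + e0) = 0.22 * 3.4 / (1 + 0.94) = 0.385567
Sc = 0.385567 * 0.307281
Sc = 0.1185 m


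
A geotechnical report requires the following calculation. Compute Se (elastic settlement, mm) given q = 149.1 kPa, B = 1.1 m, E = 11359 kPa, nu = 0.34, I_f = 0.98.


Using Se = q * B * (1 - nu^2) * I_f / E
1 - nu^2 = 1 - 0.34^2 = 0.8844
Se = 149.1 * 1.1 * 0.8844 * 0.98 / 11359
Se = 0.012514 m
Convert to mm: Se = 0.012514 * 1000 = 12.514 mm


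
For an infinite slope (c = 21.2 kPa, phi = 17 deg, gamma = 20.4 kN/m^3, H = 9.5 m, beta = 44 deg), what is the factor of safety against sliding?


Using Fs = c / (gamma*H*sin(beta)*cos(beta)) + tan(phi)/tan(beta)
Cohesion contribution = 21.2 / (20.4*9.5*sin(44)*cos(44))
Cohesion contribution = 0.218916
Friction contribution = tan(17)/tan(44) = 0.316593
Fs = 0.218916 + 0.316593
Fs = 0.536


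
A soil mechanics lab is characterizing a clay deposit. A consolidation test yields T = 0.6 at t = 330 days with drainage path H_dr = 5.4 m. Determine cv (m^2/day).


Using cv = T * H_dr^2 / t
H_dr^2 = 5.4^2 = 29.16
cv = 0.6 * 29.16 / 330
cv = 0.05302 m^2/day


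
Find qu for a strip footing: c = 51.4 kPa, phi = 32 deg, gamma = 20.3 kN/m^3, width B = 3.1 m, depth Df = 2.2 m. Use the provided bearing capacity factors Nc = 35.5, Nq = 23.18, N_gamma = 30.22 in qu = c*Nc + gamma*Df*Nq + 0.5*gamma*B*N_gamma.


Compute qu = c*Nc + gamma*Df*Nq + 0.5*gamma*B*N_gamma
Term 1: 51.4 * 35.5 = 1824.7
Term 2: 20.3 * 2.2 * 23.18 = 1035.2188
Term 3: 0.5 * 20.3 * 3.1 * 30.22 = 950.8723
qu = 1824.7 + 1035.2188 + 950.8723
qu = 3810.79 kPa


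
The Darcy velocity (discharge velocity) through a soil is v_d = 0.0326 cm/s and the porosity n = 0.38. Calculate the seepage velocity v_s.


Result: 0.08579 cm/s

Derivation:
Using v_s = v_d / n
v_s = 0.0326 / 0.38
v_s = 0.08579 cm/s


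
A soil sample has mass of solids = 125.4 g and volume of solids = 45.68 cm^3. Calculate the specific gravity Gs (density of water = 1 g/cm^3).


Using Gs = m_s / (V_s * rho_w)
Since rho_w = 1 g/cm^3:
Gs = 125.4 / 45.68
Gs = 2.745


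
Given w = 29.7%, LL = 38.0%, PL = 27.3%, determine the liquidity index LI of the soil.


Result: 0.224

Derivation:
First compute the plasticity index:
PI = LL - PL = 38.0 - 27.3 = 10.7
Then compute the liquidity index:
LI = (w - PL) / PI
LI = (29.7 - 27.3) / 10.7
LI = 0.224


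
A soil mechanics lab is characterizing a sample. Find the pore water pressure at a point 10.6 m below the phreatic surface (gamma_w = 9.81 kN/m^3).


Result: 103.99 kPa

Derivation:
Using u = gamma_w * h_w
u = 9.81 * 10.6
u = 103.99 kPa


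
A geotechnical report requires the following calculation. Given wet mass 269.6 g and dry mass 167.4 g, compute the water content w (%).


Using w = (m_wet - m_dry) / m_dry * 100
m_wet - m_dry = 269.6 - 167.4 = 102.2 g
w = 102.2 / 167.4 * 100
w = 61.05 %


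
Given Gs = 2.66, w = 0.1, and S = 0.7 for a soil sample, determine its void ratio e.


Result: 0.38

Derivation:
Using the relation e = Gs * w / S
e = 2.66 * 0.1 / 0.7
e = 0.38


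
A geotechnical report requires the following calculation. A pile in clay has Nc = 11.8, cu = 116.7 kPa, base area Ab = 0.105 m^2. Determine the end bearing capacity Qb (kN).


Result: 144.59 kN

Derivation:
Using Qb = Nc * cu * Ab
Qb = 11.8 * 116.7 * 0.105
Qb = 144.59 kN


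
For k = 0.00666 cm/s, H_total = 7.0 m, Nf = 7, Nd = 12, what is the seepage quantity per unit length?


Convert k to m/s for unit consistency with H:
k = 0.00666 cm/s = 0.00666 / 100 m/s = 6.66e-05 m/s
Using q = k * H * Nf / Nd
Nf / Nd = 7 / 12 = 0.5833
q = 6.66e-05 * 7.0 * 0.5833
q = 0.000272 m^3/s per m


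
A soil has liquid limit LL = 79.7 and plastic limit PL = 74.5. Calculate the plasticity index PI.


Result: 5.2

Derivation:
Using PI = LL - PL
PI = 79.7 - 74.5
PI = 5.2


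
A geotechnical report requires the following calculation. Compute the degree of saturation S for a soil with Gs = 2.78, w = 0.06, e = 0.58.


Using S = Gs * w / e
S = 2.78 * 0.06 / 0.58
S = 0.2876


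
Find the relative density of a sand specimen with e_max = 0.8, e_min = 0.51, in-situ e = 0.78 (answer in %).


Using Dr = (e_max - e) / (e_max - e_min) * 100
e_max - e = 0.8 - 0.78 = 0.02
e_max - e_min = 0.8 - 0.51 = 0.29
Dr = 0.02 / 0.29 * 100
Dr = 6.9 %


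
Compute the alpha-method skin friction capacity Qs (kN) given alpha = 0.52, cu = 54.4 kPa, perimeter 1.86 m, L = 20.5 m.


Result: 1078.62 kN

Derivation:
Using Qs = alpha * cu * perimeter * L
Qs = 0.52 * 54.4 * 1.86 * 20.5
Qs = 1078.62 kN


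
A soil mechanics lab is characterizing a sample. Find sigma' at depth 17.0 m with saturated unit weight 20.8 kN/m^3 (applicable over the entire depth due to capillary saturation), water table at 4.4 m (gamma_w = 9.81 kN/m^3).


Total stress = gamma_sat * depth
sigma = 20.8 * 17.0 = 353.6 kPa
Pore water pressure u = gamma_w * (depth - d_wt)
u = 9.81 * (17.0 - 4.4) = 123.606 kPa
Effective stress = sigma - u
sigma' = 353.6 - 123.606 = 229.99 kPa


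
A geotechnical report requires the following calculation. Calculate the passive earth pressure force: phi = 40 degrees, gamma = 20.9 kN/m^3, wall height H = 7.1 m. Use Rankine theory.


Result: 2422.63 kN/m

Derivation:
Compute passive earth pressure coefficient:
Kp = tan^2(45 + phi/2) = tan^2(65.0) = 4.59891
Compute passive force:
Pp = 0.5 * Kp * gamma * H^2
Pp = 0.5 * 4.59891 * 20.9 * 7.1^2
Pp = 2422.63 kN/m


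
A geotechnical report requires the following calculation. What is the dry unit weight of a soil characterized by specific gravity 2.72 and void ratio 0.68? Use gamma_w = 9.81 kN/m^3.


Result: 15.883 kN/m^3

Derivation:
Using gamma_d = Gs * gamma_w / (1 + e)
gamma_d = 2.72 * 9.81 / (1 + 0.68)
gamma_d = 2.72 * 9.81 / 1.68
gamma_d = 15.883 kN/m^3


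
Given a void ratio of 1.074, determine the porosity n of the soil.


Using the relation n = e / (1 + e)
n = 1.074 / (1 + 1.074)
n = 1.074 / 2.074
n = 0.5178


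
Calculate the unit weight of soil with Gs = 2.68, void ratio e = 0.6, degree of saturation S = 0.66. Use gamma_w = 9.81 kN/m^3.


Using gamma = gamma_w * (Gs + S*e) / (1 + e)
Numerator: Gs + S*e = 2.68 + 0.66*0.6 = 3.076
Denominator: 1 + e = 1 + 0.6 = 1.6
gamma = 9.81 * 3.076 / 1.6
gamma = 18.86 kN/m^3


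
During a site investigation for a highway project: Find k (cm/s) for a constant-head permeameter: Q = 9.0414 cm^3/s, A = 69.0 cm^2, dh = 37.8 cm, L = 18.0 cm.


Compute hydraulic gradient:
i = dh / L = 37.8 / 18.0 = 2.1
Then apply Darcy's law:
k = Q / (A * i)
k = 9.0414 / (69.0 * 2.1)
k = 9.0414 / 144.9
k = 0.062398 cm/s


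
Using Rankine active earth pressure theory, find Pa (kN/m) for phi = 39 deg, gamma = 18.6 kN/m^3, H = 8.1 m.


Compute active earth pressure coefficient:
Ka = tan^2(45 - phi/2) = tan^2(25.5) = 0.227506
Compute active force:
Pa = 0.5 * Ka * gamma * H^2
Pa = 0.5 * 0.227506 * 18.6 * 8.1^2
Pa = 138.82 kN/m


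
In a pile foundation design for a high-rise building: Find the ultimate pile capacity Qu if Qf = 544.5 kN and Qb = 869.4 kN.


Result: 1413.9 kN

Derivation:
Using Qu = Qf + Qb
Qu = 544.5 + 869.4
Qu = 1413.9 kN


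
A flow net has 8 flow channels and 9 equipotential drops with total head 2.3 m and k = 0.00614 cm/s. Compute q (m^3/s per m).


Result: 0.0001255 m^3/s per m

Derivation:
Convert k to m/s for unit consistency with H:
k = 0.00614 cm/s = 0.00614 / 100 m/s = 6.14e-05 m/s
Using q = k * H * Nf / Nd
Nf / Nd = 8 / 9 = 0.8889
q = 6.14e-05 * 2.3 * 0.8889
q = 0.0001255 m^3/s per m


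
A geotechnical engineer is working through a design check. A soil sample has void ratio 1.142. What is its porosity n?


Result: 0.5331

Derivation:
Using the relation n = e / (1 + e)
n = 1.142 / (1 + 1.142)
n = 1.142 / 2.142
n = 0.5331


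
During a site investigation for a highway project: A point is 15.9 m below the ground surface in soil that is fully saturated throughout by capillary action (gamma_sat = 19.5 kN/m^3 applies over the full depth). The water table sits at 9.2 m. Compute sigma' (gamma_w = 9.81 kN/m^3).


Total stress = gamma_sat * depth
sigma = 19.5 * 15.9 = 310.05 kPa
Pore water pressure u = gamma_w * (depth - d_wt)
u = 9.81 * (15.9 - 9.2) = 65.727 kPa
Effective stress = sigma - u
sigma' = 310.05 - 65.727 = 244.32 kPa


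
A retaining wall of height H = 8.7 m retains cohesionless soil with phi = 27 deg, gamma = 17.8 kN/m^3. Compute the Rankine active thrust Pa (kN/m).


Compute active earth pressure coefficient:
Ka = tan^2(45 - phi/2) = tan^2(31.5) = 0.375525
Compute active force:
Pa = 0.5 * Ka * gamma * H^2
Pa = 0.5 * 0.375525 * 17.8 * 8.7^2
Pa = 252.97 kN/m


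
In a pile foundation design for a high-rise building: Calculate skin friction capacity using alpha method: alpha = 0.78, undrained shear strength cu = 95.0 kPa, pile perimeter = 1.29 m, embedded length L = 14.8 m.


Result: 1414.72 kN

Derivation:
Using Qs = alpha * cu * perimeter * L
Qs = 0.78 * 95.0 * 1.29 * 14.8
Qs = 1414.72 kN


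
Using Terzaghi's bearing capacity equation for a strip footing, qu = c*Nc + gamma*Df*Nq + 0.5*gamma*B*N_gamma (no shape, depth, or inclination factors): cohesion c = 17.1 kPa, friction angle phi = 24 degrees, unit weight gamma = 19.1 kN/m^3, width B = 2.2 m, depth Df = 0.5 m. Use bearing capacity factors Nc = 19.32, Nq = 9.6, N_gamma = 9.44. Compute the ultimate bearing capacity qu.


Compute qu = c*Nc + gamma*Df*Nq + 0.5*gamma*B*N_gamma
Term 1: 17.1 * 19.32 = 330.372
Term 2: 19.1 * 0.5 * 9.6 = 91.68
Term 3: 0.5 * 19.1 * 2.2 * 9.44 = 198.3344
qu = 330.372 + 91.68 + 198.3344
qu = 620.39 kPa


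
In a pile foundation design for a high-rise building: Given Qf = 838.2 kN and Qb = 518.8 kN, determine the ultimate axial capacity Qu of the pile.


Using Qu = Qf + Qb
Qu = 838.2 + 518.8
Qu = 1357.0 kN


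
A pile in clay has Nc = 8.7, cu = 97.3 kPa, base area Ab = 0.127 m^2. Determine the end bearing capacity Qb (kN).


Using Qb = Nc * cu * Ab
Qb = 8.7 * 97.3 * 0.127
Qb = 107.51 kN


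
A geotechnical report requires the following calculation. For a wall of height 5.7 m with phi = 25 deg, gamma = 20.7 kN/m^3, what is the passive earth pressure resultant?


Compute passive earth pressure coefficient:
Kp = tan^2(45 + phi/2) = tan^2(57.5) = 2.463913
Compute passive force:
Pp = 0.5 * Kp * gamma * H^2
Pp = 0.5 * 2.463913 * 20.7 * 5.7^2
Pp = 828.54 kN/m


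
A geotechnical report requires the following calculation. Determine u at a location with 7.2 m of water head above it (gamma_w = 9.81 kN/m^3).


Result: 70.63 kPa

Derivation:
Using u = gamma_w * h_w
u = 9.81 * 7.2
u = 70.63 kPa


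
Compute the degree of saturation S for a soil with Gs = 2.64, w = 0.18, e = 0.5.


Using S = Gs * w / e
S = 2.64 * 0.18 / 0.5
S = 0.9504


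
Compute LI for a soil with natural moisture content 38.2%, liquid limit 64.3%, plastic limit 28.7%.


First compute the plasticity index:
PI = LL - PL = 64.3 - 28.7 = 35.6
Then compute the liquidity index:
LI = (w - PL) / PI
LI = (38.2 - 28.7) / 35.6
LI = 0.267


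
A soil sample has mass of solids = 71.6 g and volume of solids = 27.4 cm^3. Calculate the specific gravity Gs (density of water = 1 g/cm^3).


Using Gs = m_s / (V_s * rho_w)
Since rho_w = 1 g/cm^3:
Gs = 71.6 / 27.4
Gs = 2.613


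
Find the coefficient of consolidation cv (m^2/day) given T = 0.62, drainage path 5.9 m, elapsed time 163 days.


Using cv = T * H_dr^2 / t
H_dr^2 = 5.9^2 = 34.81
cv = 0.62 * 34.81 / 163
cv = 0.13241 m^2/day


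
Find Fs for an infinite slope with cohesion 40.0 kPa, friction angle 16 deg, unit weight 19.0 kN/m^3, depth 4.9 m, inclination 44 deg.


Using Fs = c / (gamma*H*sin(beta)*cos(beta)) + tan(phi)/tan(beta)
Cohesion contribution = 40.0 / (19.0*4.9*sin(44)*cos(44))
Cohesion contribution = 0.859815
Friction contribution = tan(16)/tan(44) = 0.296934
Fs = 0.859815 + 0.296934
Fs = 1.157


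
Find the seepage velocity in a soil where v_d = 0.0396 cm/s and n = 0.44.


Result: 0.09 cm/s

Derivation:
Using v_s = v_d / n
v_s = 0.0396 / 0.44
v_s = 0.09 cm/s


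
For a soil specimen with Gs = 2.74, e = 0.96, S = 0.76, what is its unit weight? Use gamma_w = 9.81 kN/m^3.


Using gamma = gamma_w * (Gs + S*e) / (1 + e)
Numerator: Gs + S*e = 2.74 + 0.76*0.96 = 3.4696
Denominator: 1 + e = 1 + 0.96 = 1.96
gamma = 9.81 * 3.4696 / 1.96
gamma = 17.366 kN/m^3


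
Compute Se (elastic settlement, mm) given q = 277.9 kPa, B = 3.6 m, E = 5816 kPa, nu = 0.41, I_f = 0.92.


Using Se = q * B * (1 - nu^2) * I_f / E
1 - nu^2 = 1 - 0.41^2 = 0.8319
Se = 277.9 * 3.6 * 0.8319 * 0.92 / 5816
Se = 0.131651 m
Convert to mm: Se = 0.131651 * 1000 = 131.651 mm


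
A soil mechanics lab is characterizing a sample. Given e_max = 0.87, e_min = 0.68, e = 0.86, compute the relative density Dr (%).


Using Dr = (e_max - e) / (e_max - e_min) * 100
e_max - e = 0.87 - 0.86 = 0.01
e_max - e_min = 0.87 - 0.68 = 0.19
Dr = 0.01 / 0.19 * 100
Dr = 5.26 %


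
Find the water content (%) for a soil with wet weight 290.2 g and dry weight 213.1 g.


Using w = (m_wet - m_dry) / m_dry * 100
m_wet - m_dry = 290.2 - 213.1 = 77.1 g
w = 77.1 / 213.1 * 100
w = 36.18 %


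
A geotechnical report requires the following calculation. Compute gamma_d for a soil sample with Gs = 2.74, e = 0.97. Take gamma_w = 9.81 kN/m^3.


Result: 13.644 kN/m^3

Derivation:
Using gamma_d = Gs * gamma_w / (1 + e)
gamma_d = 2.74 * 9.81 / (1 + 0.97)
gamma_d = 2.74 * 9.81 / 1.97
gamma_d = 13.644 kN/m^3


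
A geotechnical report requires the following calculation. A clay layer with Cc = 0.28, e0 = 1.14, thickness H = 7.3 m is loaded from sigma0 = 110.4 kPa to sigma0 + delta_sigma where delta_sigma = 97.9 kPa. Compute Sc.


Using Sc = Cc * H / (1 + e0) * log10((sigma0 + delta_sigma) / sigma0)
Stress ratio = (110.4 + 97.9) / 110.4 = 1.88678
log10(1.88678) = 0.27572
Cc * H / (1 + e0) = 0.28 * 7.3 / (1 + 1.14) = 0.95514
Sc = 0.95514 * 0.27572
Sc = 0.2634 m


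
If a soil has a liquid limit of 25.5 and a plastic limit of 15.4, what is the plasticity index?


Using PI = LL - PL
PI = 25.5 - 15.4
PI = 10.1


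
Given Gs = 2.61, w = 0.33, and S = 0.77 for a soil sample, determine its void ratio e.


Result: 1.1186

Derivation:
Using the relation e = Gs * w / S
e = 2.61 * 0.33 / 0.77
e = 1.1186


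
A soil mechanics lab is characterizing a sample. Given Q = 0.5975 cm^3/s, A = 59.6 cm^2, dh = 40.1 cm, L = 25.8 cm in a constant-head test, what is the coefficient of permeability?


Compute hydraulic gradient:
i = dh / L = 40.1 / 25.8 = 1.55426
Then apply Darcy's law:
k = Q / (A * i)
k = 0.5975 / (59.6 * 1.55426)
k = 0.5975 / 92.6341
k = 0.00645 cm/s


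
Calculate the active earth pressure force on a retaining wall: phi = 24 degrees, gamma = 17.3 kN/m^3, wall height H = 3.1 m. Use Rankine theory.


Result: 35.06 kN/m

Derivation:
Compute active earth pressure coefficient:
Ka = tan^2(45 - phi/2) = tan^2(33.0) = 0.42173
Compute active force:
Pa = 0.5 * Ka * gamma * H^2
Pa = 0.5 * 0.42173 * 17.3 * 3.1^2
Pa = 35.06 kN/m


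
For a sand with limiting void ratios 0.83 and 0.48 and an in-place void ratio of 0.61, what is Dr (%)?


Using Dr = (e_max - e) / (e_max - e_min) * 100
e_max - e = 0.83 - 0.61 = 0.22
e_max - e_min = 0.83 - 0.48 = 0.35
Dr = 0.22 / 0.35 * 100
Dr = 62.86 %


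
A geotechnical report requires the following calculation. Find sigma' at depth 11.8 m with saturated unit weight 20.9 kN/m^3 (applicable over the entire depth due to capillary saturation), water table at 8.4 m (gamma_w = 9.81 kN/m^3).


Total stress = gamma_sat * depth
sigma = 20.9 * 11.8 = 246.62 kPa
Pore water pressure u = gamma_w * (depth - d_wt)
u = 9.81 * (11.8 - 8.4) = 33.354 kPa
Effective stress = sigma - u
sigma' = 246.62 - 33.354 = 213.27 kPa


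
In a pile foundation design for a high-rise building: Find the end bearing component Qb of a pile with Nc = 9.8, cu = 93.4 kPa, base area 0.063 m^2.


Result: 57.67 kN

Derivation:
Using Qb = Nc * cu * Ab
Qb = 9.8 * 93.4 * 0.063
Qb = 57.67 kN


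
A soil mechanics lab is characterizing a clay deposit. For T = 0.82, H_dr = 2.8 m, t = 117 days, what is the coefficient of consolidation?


Result: 0.05495 m^2/day

Derivation:
Using cv = T * H_dr^2 / t
H_dr^2 = 2.8^2 = 7.84
cv = 0.82 * 7.84 / 117
cv = 0.05495 m^2/day


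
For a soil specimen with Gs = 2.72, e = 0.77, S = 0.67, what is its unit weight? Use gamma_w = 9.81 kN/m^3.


Using gamma = gamma_w * (Gs + S*e) / (1 + e)
Numerator: Gs + S*e = 2.72 + 0.67*0.77 = 3.2359
Denominator: 1 + e = 1 + 0.77 = 1.77
gamma = 9.81 * 3.2359 / 1.77
gamma = 17.935 kN/m^3


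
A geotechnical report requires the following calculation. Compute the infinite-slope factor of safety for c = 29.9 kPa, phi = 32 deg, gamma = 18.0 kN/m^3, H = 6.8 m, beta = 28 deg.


Using Fs = c / (gamma*H*sin(beta)*cos(beta)) + tan(phi)/tan(beta)
Cohesion contribution = 29.9 / (18.0*6.8*sin(28)*cos(28))
Cohesion contribution = 0.589312
Friction contribution = tan(32)/tan(28) = 1.17521
Fs = 0.589312 + 1.17521
Fs = 1.765


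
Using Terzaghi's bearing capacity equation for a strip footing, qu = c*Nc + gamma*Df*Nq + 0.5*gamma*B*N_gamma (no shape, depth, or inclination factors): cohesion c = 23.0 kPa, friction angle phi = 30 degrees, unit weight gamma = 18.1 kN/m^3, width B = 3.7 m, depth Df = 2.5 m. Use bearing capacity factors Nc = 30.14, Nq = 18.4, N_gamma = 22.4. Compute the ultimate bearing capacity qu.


Compute qu = c*Nc + gamma*Df*Nq + 0.5*gamma*B*N_gamma
Term 1: 23.0 * 30.14 = 693.22
Term 2: 18.1 * 2.5 * 18.4 = 832.6
Term 3: 0.5 * 18.1 * 3.7 * 22.4 = 750.064
qu = 693.22 + 832.6 + 750.064
qu = 2275.88 kPa


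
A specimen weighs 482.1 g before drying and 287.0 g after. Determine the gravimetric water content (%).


Using w = (m_wet - m_dry) / m_dry * 100
m_wet - m_dry = 482.1 - 287.0 = 195.1 g
w = 195.1 / 287.0 * 100
w = 67.98 %


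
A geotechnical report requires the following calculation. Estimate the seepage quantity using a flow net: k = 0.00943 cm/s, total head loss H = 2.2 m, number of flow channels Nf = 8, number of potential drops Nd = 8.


Result: 0.0002075 m^3/s per m

Derivation:
Convert k to m/s for unit consistency with H:
k = 0.00943 cm/s = 0.00943 / 100 m/s = 9.43e-05 m/s
Using q = k * H * Nf / Nd
Nf / Nd = 8 / 8 = 1.0
q = 9.43e-05 * 2.2 * 1.0
q = 0.0002075 m^3/s per m


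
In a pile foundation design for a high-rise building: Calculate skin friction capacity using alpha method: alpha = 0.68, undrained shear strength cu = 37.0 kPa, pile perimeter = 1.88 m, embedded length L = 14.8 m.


Using Qs = alpha * cu * perimeter * L
Qs = 0.68 * 37.0 * 1.88 * 14.8
Qs = 700.05 kN


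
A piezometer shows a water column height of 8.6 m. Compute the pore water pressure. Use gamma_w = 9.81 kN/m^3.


Result: 84.37 kPa

Derivation:
Using u = gamma_w * h_w
u = 9.81 * 8.6
u = 84.37 kPa


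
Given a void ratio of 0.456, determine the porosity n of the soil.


Result: 0.3132

Derivation:
Using the relation n = e / (1 + e)
n = 0.456 / (1 + 0.456)
n = 0.456 / 1.456
n = 0.3132


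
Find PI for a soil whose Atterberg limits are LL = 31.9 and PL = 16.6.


Result: 15.3

Derivation:
Using PI = LL - PL
PI = 31.9 - 16.6
PI = 15.3


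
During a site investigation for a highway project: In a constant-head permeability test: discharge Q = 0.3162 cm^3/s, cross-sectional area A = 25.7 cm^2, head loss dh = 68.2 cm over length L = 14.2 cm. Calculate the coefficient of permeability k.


Compute hydraulic gradient:
i = dh / L = 68.2 / 14.2 = 4.80282
Then apply Darcy's law:
k = Q / (A * i)
k = 0.3162 / (25.7 * 4.80282)
k = 0.3162 / 123.432
k = 0.002562 cm/s


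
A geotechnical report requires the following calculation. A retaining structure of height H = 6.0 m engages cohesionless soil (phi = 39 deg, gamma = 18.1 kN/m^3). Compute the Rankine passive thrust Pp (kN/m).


Result: 1432.05 kN/m

Derivation:
Compute passive earth pressure coefficient:
Kp = tan^2(45 + phi/2) = tan^2(64.5) = 4.395495
Compute passive force:
Pp = 0.5 * Kp * gamma * H^2
Pp = 0.5 * 4.395495 * 18.1 * 6.0^2
Pp = 1432.05 kN/m


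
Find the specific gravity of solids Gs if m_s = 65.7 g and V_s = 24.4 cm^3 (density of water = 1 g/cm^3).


Using Gs = m_s / (V_s * rho_w)
Since rho_w = 1 g/cm^3:
Gs = 65.7 / 24.4
Gs = 2.693


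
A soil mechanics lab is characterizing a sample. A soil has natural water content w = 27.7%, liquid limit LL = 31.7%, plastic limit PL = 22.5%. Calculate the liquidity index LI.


First compute the plasticity index:
PI = LL - PL = 31.7 - 22.5 = 9.2
Then compute the liquidity index:
LI = (w - PL) / PI
LI = (27.7 - 22.5) / 9.2
LI = 0.565


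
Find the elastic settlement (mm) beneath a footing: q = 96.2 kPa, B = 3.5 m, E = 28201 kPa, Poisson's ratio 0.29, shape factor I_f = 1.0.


Result: 10.935 mm

Derivation:
Using Se = q * B * (1 - nu^2) * I_f / E
1 - nu^2 = 1 - 0.29^2 = 0.9159
Se = 96.2 * 3.5 * 0.9159 * 1.0 / 28201
Se = 0.010935 m
Convert to mm: Se = 0.010935 * 1000 = 10.935 mm


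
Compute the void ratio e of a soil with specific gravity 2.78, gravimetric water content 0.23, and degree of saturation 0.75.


Result: 0.8525

Derivation:
Using the relation e = Gs * w / S
e = 2.78 * 0.23 / 0.75
e = 0.8525


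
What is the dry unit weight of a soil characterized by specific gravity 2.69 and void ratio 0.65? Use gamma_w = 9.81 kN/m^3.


Using gamma_d = Gs * gamma_w / (1 + e)
gamma_d = 2.69 * 9.81 / (1 + 0.65)
gamma_d = 2.69 * 9.81 / 1.65
gamma_d = 15.993 kN/m^3


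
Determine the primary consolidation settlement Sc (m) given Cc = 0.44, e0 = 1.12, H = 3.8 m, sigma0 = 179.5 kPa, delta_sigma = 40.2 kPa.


Result: 0.0692 m

Derivation:
Using Sc = Cc * H / (1 + e0) * log10((sigma0 + delta_sigma) / sigma0)
Stress ratio = (179.5 + 40.2) / 179.5 = 1.22396
log10(1.22396) = 0.0877656
Cc * H / (1 + e0) = 0.44 * 3.8 / (1 + 1.12) = 0.788679
Sc = 0.788679 * 0.0877656
Sc = 0.0692 m


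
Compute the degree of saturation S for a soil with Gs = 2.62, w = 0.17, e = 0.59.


Using S = Gs * w / e
S = 2.62 * 0.17 / 0.59
S = 0.7549


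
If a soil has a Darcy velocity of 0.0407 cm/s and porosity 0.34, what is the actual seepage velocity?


Using v_s = v_d / n
v_s = 0.0407 / 0.34
v_s = 0.11971 cm/s


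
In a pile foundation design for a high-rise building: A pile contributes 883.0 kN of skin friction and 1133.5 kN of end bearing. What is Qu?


Result: 2016.5 kN

Derivation:
Using Qu = Qf + Qb
Qu = 883.0 + 1133.5
Qu = 2016.5 kN


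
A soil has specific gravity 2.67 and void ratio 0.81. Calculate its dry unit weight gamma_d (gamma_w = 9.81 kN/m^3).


Result: 14.471 kN/m^3

Derivation:
Using gamma_d = Gs * gamma_w / (1 + e)
gamma_d = 2.67 * 9.81 / (1 + 0.81)
gamma_d = 2.67 * 9.81 / 1.81
gamma_d = 14.471 kN/m^3


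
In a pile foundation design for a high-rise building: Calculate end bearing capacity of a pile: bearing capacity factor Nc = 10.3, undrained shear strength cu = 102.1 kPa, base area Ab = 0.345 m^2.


Result: 362.81 kN

Derivation:
Using Qb = Nc * cu * Ab
Qb = 10.3 * 102.1 * 0.345
Qb = 362.81 kN


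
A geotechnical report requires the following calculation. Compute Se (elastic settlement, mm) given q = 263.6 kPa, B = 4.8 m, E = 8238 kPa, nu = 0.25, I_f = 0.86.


Using Se = q * B * (1 - nu^2) * I_f / E
1 - nu^2 = 1 - 0.25^2 = 0.9375
Se = 263.6 * 4.8 * 0.9375 * 0.86 / 8238
Se = 0.123832 m
Convert to mm: Se = 0.123832 * 1000 = 123.832 mm


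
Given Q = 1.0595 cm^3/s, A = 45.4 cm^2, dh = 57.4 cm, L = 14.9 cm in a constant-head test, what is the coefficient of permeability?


Compute hydraulic gradient:
i = dh / L = 57.4 / 14.9 = 3.85235
Then apply Darcy's law:
k = Q / (A * i)
k = 1.0595 / (45.4 * 3.85235)
k = 1.0595 / 174.897
k = 0.006058 cm/s


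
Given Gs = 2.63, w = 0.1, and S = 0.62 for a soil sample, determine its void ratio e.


Using the relation e = Gs * w / S
e = 2.63 * 0.1 / 0.62
e = 0.4242


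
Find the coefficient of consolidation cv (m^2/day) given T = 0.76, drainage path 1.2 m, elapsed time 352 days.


Using cv = T * H_dr^2 / t
H_dr^2 = 1.2^2 = 1.44
cv = 0.76 * 1.44 / 352
cv = 0.00311 m^2/day


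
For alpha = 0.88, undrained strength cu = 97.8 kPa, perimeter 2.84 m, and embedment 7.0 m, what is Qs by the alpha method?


Using Qs = alpha * cu * perimeter * L
Qs = 0.88 * 97.8 * 2.84 * 7.0
Qs = 1710.95 kN


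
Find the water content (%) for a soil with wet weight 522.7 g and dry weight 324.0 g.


Using w = (m_wet - m_dry) / m_dry * 100
m_wet - m_dry = 522.7 - 324.0 = 198.7 g
w = 198.7 / 324.0 * 100
w = 61.33 %


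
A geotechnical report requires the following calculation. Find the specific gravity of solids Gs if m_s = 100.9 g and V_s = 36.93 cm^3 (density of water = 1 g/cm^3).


Result: 2.732

Derivation:
Using Gs = m_s / (V_s * rho_w)
Since rho_w = 1 g/cm^3:
Gs = 100.9 / 36.93
Gs = 2.732
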